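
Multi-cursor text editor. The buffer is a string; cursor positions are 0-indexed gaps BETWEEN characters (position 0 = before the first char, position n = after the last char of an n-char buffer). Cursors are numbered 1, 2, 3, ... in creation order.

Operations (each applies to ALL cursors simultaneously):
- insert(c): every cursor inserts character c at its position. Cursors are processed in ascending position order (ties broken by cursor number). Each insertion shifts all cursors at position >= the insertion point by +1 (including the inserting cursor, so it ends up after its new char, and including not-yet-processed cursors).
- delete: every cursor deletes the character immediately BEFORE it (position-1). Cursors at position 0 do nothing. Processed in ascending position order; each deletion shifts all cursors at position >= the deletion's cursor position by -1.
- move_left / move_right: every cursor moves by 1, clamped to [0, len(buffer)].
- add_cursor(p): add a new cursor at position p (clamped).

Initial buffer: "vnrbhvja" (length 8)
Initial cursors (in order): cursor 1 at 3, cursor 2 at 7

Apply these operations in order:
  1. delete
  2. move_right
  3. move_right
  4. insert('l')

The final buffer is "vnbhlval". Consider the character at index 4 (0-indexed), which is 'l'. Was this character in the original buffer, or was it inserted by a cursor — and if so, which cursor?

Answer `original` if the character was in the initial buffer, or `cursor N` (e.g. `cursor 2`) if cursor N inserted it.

Answer: cursor 1

Derivation:
After op 1 (delete): buffer="vnbhva" (len 6), cursors c1@2 c2@5, authorship ......
After op 2 (move_right): buffer="vnbhva" (len 6), cursors c1@3 c2@6, authorship ......
After op 3 (move_right): buffer="vnbhva" (len 6), cursors c1@4 c2@6, authorship ......
After op 4 (insert('l')): buffer="vnbhlval" (len 8), cursors c1@5 c2@8, authorship ....1..2
Authorship (.=original, N=cursor N): . . . . 1 . . 2
Index 4: author = 1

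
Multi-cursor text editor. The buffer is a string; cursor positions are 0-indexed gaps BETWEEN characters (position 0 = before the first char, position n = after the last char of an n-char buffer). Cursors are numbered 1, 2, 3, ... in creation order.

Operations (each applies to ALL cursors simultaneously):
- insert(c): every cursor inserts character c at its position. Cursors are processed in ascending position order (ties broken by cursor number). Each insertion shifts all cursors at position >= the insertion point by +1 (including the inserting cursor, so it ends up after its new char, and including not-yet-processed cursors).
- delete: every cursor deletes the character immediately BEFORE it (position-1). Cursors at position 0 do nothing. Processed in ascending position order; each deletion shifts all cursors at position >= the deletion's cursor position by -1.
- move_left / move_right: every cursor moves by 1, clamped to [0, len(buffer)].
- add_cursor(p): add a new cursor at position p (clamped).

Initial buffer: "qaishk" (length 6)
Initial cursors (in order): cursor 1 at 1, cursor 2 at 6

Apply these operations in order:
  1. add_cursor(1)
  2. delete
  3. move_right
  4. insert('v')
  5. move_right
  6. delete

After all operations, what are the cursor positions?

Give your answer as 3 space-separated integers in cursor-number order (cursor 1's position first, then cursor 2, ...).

Answer: 2 4 2

Derivation:
After op 1 (add_cursor(1)): buffer="qaishk" (len 6), cursors c1@1 c3@1 c2@6, authorship ......
After op 2 (delete): buffer="aish" (len 4), cursors c1@0 c3@0 c2@4, authorship ....
After op 3 (move_right): buffer="aish" (len 4), cursors c1@1 c3@1 c2@4, authorship ....
After op 4 (insert('v')): buffer="avvishv" (len 7), cursors c1@3 c3@3 c2@7, authorship .13...2
After op 5 (move_right): buffer="avvishv" (len 7), cursors c1@4 c3@4 c2@7, authorship .13...2
After op 6 (delete): buffer="avsh" (len 4), cursors c1@2 c3@2 c2@4, authorship .1..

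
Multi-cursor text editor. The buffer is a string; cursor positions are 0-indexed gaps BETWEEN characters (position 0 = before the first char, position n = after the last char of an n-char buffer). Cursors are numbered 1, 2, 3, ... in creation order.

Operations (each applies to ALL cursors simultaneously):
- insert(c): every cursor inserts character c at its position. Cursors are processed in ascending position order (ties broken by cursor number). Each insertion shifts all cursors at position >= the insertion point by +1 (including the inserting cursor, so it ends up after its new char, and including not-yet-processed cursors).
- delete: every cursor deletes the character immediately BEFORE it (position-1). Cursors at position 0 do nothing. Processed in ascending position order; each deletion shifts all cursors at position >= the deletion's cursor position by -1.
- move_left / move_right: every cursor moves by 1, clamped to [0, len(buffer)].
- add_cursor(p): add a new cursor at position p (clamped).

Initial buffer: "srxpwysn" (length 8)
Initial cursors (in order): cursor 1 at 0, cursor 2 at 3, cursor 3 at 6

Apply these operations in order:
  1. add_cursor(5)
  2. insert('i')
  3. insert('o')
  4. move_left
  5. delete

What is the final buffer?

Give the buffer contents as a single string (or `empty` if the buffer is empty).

Answer: osrxopwoyosn

Derivation:
After op 1 (add_cursor(5)): buffer="srxpwysn" (len 8), cursors c1@0 c2@3 c4@5 c3@6, authorship ........
After op 2 (insert('i')): buffer="isrxipwiyisn" (len 12), cursors c1@1 c2@5 c4@8 c3@10, authorship 1...2..4.3..
After op 3 (insert('o')): buffer="iosrxiopwioyiosn" (len 16), cursors c1@2 c2@7 c4@11 c3@14, authorship 11...22..44.33..
After op 4 (move_left): buffer="iosrxiopwioyiosn" (len 16), cursors c1@1 c2@6 c4@10 c3@13, authorship 11...22..44.33..
After op 5 (delete): buffer="osrxopwoyosn" (len 12), cursors c1@0 c2@4 c4@7 c3@9, authorship 1...2..4.3..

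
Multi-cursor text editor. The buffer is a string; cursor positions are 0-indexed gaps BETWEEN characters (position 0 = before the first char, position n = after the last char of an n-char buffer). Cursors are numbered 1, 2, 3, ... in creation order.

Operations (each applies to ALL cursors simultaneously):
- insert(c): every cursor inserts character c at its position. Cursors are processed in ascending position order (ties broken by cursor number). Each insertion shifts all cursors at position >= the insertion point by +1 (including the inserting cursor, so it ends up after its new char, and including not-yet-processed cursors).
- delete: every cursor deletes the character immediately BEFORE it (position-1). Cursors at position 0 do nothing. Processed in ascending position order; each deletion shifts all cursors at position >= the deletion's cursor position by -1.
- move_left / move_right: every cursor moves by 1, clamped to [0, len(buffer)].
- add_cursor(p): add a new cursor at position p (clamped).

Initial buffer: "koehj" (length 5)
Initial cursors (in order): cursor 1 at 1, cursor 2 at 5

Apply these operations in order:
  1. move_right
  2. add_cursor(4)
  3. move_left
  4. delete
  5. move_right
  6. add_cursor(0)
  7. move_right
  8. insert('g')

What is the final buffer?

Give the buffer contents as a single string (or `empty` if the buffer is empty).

After op 1 (move_right): buffer="koehj" (len 5), cursors c1@2 c2@5, authorship .....
After op 2 (add_cursor(4)): buffer="koehj" (len 5), cursors c1@2 c3@4 c2@5, authorship .....
After op 3 (move_left): buffer="koehj" (len 5), cursors c1@1 c3@3 c2@4, authorship .....
After op 4 (delete): buffer="oj" (len 2), cursors c1@0 c2@1 c3@1, authorship ..
After op 5 (move_right): buffer="oj" (len 2), cursors c1@1 c2@2 c3@2, authorship ..
After op 6 (add_cursor(0)): buffer="oj" (len 2), cursors c4@0 c1@1 c2@2 c3@2, authorship ..
After op 7 (move_right): buffer="oj" (len 2), cursors c4@1 c1@2 c2@2 c3@2, authorship ..
After op 8 (insert('g')): buffer="ogjggg" (len 6), cursors c4@2 c1@6 c2@6 c3@6, authorship .4.123

Answer: ogjggg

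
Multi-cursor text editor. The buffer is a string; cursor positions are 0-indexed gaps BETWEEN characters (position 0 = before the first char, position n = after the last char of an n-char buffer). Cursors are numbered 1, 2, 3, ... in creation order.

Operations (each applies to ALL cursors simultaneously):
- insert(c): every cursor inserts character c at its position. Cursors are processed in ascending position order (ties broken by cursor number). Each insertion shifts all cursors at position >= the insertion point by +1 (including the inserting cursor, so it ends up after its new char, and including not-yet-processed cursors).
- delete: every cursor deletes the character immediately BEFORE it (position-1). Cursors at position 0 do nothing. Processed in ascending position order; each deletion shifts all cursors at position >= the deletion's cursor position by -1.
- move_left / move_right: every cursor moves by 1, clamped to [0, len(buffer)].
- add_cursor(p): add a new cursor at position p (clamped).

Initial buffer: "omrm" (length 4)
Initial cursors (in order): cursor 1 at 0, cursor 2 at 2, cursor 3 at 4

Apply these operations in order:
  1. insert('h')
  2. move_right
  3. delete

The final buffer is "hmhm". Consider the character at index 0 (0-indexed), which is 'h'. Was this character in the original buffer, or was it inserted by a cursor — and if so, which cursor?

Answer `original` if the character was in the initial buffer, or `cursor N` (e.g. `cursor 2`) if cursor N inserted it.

After op 1 (insert('h')): buffer="homhrmh" (len 7), cursors c1@1 c2@4 c3@7, authorship 1..2..3
After op 2 (move_right): buffer="homhrmh" (len 7), cursors c1@2 c2@5 c3@7, authorship 1..2..3
After op 3 (delete): buffer="hmhm" (len 4), cursors c1@1 c2@3 c3@4, authorship 1.2.
Authorship (.=original, N=cursor N): 1 . 2 .
Index 0: author = 1

Answer: cursor 1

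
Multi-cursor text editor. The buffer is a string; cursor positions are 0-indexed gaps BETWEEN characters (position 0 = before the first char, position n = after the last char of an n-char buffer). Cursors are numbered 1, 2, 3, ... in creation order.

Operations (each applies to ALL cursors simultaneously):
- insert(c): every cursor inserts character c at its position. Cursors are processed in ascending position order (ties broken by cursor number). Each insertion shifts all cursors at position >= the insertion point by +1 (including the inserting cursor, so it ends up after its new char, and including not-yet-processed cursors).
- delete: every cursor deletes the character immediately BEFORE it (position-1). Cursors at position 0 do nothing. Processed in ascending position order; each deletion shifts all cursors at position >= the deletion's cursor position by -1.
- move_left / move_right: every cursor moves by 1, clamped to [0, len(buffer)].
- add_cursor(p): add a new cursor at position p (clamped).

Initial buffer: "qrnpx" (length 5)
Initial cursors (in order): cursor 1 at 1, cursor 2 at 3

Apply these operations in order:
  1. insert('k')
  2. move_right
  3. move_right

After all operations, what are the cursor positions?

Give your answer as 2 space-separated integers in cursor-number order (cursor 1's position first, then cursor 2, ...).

After op 1 (insert('k')): buffer="qkrnkpx" (len 7), cursors c1@2 c2@5, authorship .1..2..
After op 2 (move_right): buffer="qkrnkpx" (len 7), cursors c1@3 c2@6, authorship .1..2..
After op 3 (move_right): buffer="qkrnkpx" (len 7), cursors c1@4 c2@7, authorship .1..2..

Answer: 4 7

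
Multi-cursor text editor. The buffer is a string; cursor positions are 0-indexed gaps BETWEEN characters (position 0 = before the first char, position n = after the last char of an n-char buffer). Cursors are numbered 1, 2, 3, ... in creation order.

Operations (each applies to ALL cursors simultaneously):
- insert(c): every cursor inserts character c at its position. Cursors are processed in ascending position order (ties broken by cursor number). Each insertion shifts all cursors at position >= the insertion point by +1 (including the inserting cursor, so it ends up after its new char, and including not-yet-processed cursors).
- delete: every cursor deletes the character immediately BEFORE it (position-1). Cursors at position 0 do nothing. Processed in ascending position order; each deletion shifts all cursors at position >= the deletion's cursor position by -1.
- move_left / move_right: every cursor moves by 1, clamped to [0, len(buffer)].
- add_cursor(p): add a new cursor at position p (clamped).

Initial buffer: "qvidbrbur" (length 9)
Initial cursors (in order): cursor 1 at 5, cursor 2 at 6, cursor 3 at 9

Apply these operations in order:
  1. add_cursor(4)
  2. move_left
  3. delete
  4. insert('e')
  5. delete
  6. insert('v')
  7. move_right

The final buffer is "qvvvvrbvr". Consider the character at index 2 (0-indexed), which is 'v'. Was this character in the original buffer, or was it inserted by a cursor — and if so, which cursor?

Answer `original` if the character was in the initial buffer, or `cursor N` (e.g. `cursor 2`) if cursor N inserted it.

Answer: cursor 1

Derivation:
After op 1 (add_cursor(4)): buffer="qvidbrbur" (len 9), cursors c4@4 c1@5 c2@6 c3@9, authorship .........
After op 2 (move_left): buffer="qvidbrbur" (len 9), cursors c4@3 c1@4 c2@5 c3@8, authorship .........
After op 3 (delete): buffer="qvrbr" (len 5), cursors c1@2 c2@2 c4@2 c3@4, authorship .....
After op 4 (insert('e')): buffer="qveeerber" (len 9), cursors c1@5 c2@5 c4@5 c3@8, authorship ..124..3.
After op 5 (delete): buffer="qvrbr" (len 5), cursors c1@2 c2@2 c4@2 c3@4, authorship .....
After op 6 (insert('v')): buffer="qvvvvrbvr" (len 9), cursors c1@5 c2@5 c4@5 c3@8, authorship ..124..3.
After op 7 (move_right): buffer="qvvvvrbvr" (len 9), cursors c1@6 c2@6 c4@6 c3@9, authorship ..124..3.
Authorship (.=original, N=cursor N): . . 1 2 4 . . 3 .
Index 2: author = 1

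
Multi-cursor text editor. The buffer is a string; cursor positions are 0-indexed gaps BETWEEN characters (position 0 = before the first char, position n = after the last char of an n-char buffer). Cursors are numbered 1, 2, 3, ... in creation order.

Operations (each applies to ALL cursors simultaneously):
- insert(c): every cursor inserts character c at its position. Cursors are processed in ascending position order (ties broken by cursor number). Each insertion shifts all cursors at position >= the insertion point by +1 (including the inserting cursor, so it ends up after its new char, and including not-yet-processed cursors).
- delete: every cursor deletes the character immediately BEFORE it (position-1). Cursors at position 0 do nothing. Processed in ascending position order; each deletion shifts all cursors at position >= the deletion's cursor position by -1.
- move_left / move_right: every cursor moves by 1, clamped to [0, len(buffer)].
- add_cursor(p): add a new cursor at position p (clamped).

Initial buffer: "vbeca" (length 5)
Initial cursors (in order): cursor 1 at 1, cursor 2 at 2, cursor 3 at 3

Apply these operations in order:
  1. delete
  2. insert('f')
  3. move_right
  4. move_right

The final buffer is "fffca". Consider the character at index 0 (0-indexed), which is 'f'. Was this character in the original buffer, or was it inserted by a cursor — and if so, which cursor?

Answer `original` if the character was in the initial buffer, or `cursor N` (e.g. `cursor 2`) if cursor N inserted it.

After op 1 (delete): buffer="ca" (len 2), cursors c1@0 c2@0 c3@0, authorship ..
After op 2 (insert('f')): buffer="fffca" (len 5), cursors c1@3 c2@3 c3@3, authorship 123..
After op 3 (move_right): buffer="fffca" (len 5), cursors c1@4 c2@4 c3@4, authorship 123..
After op 4 (move_right): buffer="fffca" (len 5), cursors c1@5 c2@5 c3@5, authorship 123..
Authorship (.=original, N=cursor N): 1 2 3 . .
Index 0: author = 1

Answer: cursor 1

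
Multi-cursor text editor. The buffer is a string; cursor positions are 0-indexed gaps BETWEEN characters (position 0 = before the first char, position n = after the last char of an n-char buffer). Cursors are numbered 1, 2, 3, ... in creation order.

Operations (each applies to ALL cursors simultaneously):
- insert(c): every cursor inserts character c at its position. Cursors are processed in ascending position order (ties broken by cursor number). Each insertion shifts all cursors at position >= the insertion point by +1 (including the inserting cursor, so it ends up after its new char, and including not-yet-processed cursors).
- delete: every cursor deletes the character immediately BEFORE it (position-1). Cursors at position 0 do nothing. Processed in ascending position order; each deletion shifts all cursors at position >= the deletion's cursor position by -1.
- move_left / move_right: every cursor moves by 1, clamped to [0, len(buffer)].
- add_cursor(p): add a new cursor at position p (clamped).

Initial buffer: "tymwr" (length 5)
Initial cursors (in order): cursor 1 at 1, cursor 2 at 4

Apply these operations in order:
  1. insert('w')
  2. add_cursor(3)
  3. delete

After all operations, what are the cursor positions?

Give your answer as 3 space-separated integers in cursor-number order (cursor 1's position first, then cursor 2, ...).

Answer: 1 3 1

Derivation:
After op 1 (insert('w')): buffer="twymwwr" (len 7), cursors c1@2 c2@6, authorship .1...2.
After op 2 (add_cursor(3)): buffer="twymwwr" (len 7), cursors c1@2 c3@3 c2@6, authorship .1...2.
After op 3 (delete): buffer="tmwr" (len 4), cursors c1@1 c3@1 c2@3, authorship ....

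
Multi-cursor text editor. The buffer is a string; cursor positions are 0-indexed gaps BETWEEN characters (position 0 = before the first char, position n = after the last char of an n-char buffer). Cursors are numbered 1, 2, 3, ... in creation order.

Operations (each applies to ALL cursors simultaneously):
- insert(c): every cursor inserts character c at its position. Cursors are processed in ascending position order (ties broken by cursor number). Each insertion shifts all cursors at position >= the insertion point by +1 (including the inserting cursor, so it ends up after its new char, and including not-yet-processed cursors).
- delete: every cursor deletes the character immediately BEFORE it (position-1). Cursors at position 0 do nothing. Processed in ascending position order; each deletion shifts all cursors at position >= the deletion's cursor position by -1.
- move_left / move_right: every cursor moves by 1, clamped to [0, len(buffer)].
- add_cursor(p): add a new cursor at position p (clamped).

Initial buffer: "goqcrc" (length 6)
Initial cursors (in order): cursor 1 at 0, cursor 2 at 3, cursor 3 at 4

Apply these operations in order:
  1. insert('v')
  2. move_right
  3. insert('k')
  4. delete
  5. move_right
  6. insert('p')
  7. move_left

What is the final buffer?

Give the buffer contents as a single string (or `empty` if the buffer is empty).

Answer: vgopqvcvprcp

Derivation:
After op 1 (insert('v')): buffer="vgoqvcvrc" (len 9), cursors c1@1 c2@5 c3@7, authorship 1...2.3..
After op 2 (move_right): buffer="vgoqvcvrc" (len 9), cursors c1@2 c2@6 c3@8, authorship 1...2.3..
After op 3 (insert('k')): buffer="vgkoqvckvrkc" (len 12), cursors c1@3 c2@8 c3@11, authorship 1.1..2.23.3.
After op 4 (delete): buffer="vgoqvcvrc" (len 9), cursors c1@2 c2@6 c3@8, authorship 1...2.3..
After op 5 (move_right): buffer="vgoqvcvrc" (len 9), cursors c1@3 c2@7 c3@9, authorship 1...2.3..
After op 6 (insert('p')): buffer="vgopqvcvprcp" (len 12), cursors c1@4 c2@9 c3@12, authorship 1..1.2.32..3
After op 7 (move_left): buffer="vgopqvcvprcp" (len 12), cursors c1@3 c2@8 c3@11, authorship 1..1.2.32..3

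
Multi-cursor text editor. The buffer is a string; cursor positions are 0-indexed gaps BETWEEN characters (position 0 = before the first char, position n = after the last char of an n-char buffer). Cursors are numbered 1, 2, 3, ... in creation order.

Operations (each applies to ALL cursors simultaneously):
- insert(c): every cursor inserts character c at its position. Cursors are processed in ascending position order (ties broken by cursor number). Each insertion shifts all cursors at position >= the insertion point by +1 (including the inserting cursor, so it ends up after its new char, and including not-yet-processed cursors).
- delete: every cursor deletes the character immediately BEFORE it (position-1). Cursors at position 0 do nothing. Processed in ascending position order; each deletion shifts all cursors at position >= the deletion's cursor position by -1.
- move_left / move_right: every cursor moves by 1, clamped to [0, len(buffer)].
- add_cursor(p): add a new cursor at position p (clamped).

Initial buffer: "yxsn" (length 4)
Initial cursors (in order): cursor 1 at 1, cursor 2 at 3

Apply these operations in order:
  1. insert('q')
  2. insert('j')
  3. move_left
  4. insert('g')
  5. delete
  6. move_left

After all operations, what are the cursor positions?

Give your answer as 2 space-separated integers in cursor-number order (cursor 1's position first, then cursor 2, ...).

After op 1 (insert('q')): buffer="yqxsqn" (len 6), cursors c1@2 c2@5, authorship .1..2.
After op 2 (insert('j')): buffer="yqjxsqjn" (len 8), cursors c1@3 c2@7, authorship .11..22.
After op 3 (move_left): buffer="yqjxsqjn" (len 8), cursors c1@2 c2@6, authorship .11..22.
After op 4 (insert('g')): buffer="yqgjxsqgjn" (len 10), cursors c1@3 c2@8, authorship .111..222.
After op 5 (delete): buffer="yqjxsqjn" (len 8), cursors c1@2 c2@6, authorship .11..22.
After op 6 (move_left): buffer="yqjxsqjn" (len 8), cursors c1@1 c2@5, authorship .11..22.

Answer: 1 5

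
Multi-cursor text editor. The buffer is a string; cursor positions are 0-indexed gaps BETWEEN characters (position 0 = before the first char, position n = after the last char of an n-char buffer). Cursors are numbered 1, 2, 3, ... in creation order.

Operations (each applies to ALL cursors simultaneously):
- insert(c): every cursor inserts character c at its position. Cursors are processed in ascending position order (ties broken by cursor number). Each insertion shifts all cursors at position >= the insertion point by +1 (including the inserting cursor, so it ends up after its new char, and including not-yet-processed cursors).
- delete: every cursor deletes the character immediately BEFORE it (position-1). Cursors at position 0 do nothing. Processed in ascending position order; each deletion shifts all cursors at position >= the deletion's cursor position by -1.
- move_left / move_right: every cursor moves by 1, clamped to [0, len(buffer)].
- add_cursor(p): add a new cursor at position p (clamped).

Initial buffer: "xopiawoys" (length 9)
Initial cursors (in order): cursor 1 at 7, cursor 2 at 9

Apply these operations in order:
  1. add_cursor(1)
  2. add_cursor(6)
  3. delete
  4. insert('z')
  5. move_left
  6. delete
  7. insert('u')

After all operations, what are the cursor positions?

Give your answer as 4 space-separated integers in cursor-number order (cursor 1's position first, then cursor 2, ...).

After op 1 (add_cursor(1)): buffer="xopiawoys" (len 9), cursors c3@1 c1@7 c2@9, authorship .........
After op 2 (add_cursor(6)): buffer="xopiawoys" (len 9), cursors c3@1 c4@6 c1@7 c2@9, authorship .........
After op 3 (delete): buffer="opiay" (len 5), cursors c3@0 c1@4 c4@4 c2@5, authorship .....
After op 4 (insert('z')): buffer="zopiazzyz" (len 9), cursors c3@1 c1@7 c4@7 c2@9, authorship 3....14.2
After op 5 (move_left): buffer="zopiazzyz" (len 9), cursors c3@0 c1@6 c4@6 c2@8, authorship 3....14.2
After op 6 (delete): buffer="zopizz" (len 6), cursors c3@0 c1@4 c4@4 c2@5, authorship 3...42
After op 7 (insert('u')): buffer="uzopiuuzuz" (len 10), cursors c3@1 c1@7 c4@7 c2@9, authorship 33...14422

Answer: 7 9 1 7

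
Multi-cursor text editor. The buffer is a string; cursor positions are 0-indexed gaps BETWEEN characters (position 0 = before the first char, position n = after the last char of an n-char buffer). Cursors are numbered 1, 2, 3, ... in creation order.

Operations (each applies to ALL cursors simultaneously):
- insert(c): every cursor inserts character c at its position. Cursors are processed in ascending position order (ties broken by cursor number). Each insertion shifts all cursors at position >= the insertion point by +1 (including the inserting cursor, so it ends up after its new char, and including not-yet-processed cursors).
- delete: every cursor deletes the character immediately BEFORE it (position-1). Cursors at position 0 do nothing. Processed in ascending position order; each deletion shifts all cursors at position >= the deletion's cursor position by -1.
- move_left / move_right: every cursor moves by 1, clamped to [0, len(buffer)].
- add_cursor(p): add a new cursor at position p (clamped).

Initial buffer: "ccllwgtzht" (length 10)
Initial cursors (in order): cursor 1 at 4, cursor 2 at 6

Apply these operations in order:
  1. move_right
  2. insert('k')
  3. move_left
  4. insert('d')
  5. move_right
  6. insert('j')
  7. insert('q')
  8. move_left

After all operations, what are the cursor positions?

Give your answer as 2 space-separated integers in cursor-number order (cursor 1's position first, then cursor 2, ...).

Answer: 8 14

Derivation:
After op 1 (move_right): buffer="ccllwgtzht" (len 10), cursors c1@5 c2@7, authorship ..........
After op 2 (insert('k')): buffer="ccllwkgtkzht" (len 12), cursors c1@6 c2@9, authorship .....1..2...
After op 3 (move_left): buffer="ccllwkgtkzht" (len 12), cursors c1@5 c2@8, authorship .....1..2...
After op 4 (insert('d')): buffer="ccllwdkgtdkzht" (len 14), cursors c1@6 c2@10, authorship .....11..22...
After op 5 (move_right): buffer="ccllwdkgtdkzht" (len 14), cursors c1@7 c2@11, authorship .....11..22...
After op 6 (insert('j')): buffer="ccllwdkjgtdkjzht" (len 16), cursors c1@8 c2@13, authorship .....111..222...
After op 7 (insert('q')): buffer="ccllwdkjqgtdkjqzht" (len 18), cursors c1@9 c2@15, authorship .....1111..2222...
After op 8 (move_left): buffer="ccllwdkjqgtdkjqzht" (len 18), cursors c1@8 c2@14, authorship .....1111..2222...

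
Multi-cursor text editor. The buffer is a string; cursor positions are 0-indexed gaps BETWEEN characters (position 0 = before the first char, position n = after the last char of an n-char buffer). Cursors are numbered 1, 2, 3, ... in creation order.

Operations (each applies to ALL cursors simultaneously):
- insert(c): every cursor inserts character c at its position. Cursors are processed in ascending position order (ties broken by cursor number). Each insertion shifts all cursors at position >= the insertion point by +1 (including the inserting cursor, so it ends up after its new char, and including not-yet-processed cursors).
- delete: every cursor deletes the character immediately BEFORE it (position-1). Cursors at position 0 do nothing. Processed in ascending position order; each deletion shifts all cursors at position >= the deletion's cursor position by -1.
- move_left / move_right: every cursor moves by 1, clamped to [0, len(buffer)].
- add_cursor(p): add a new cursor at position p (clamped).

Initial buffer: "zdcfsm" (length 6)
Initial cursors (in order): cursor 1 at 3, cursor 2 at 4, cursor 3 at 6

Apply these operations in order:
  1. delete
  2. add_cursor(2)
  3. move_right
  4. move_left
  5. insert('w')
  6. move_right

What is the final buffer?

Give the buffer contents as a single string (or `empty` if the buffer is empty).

Answer: zdwwwws

Derivation:
After op 1 (delete): buffer="zds" (len 3), cursors c1@2 c2@2 c3@3, authorship ...
After op 2 (add_cursor(2)): buffer="zds" (len 3), cursors c1@2 c2@2 c4@2 c3@3, authorship ...
After op 3 (move_right): buffer="zds" (len 3), cursors c1@3 c2@3 c3@3 c4@3, authorship ...
After op 4 (move_left): buffer="zds" (len 3), cursors c1@2 c2@2 c3@2 c4@2, authorship ...
After op 5 (insert('w')): buffer="zdwwwws" (len 7), cursors c1@6 c2@6 c3@6 c4@6, authorship ..1234.
After op 6 (move_right): buffer="zdwwwws" (len 7), cursors c1@7 c2@7 c3@7 c4@7, authorship ..1234.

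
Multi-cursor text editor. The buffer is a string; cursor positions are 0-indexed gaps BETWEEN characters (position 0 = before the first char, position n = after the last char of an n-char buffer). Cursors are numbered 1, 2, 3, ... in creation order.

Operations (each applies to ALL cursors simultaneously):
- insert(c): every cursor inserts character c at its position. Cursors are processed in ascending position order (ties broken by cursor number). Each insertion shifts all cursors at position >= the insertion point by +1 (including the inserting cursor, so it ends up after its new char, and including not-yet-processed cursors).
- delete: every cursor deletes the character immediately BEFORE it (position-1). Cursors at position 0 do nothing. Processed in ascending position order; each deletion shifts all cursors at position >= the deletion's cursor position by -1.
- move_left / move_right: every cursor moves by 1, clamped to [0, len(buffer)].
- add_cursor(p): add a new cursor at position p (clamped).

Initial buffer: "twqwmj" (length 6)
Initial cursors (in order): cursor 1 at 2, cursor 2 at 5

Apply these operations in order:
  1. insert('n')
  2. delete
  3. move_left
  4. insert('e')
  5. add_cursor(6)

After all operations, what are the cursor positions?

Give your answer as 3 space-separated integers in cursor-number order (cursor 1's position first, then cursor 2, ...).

Answer: 2 6 6

Derivation:
After op 1 (insert('n')): buffer="twnqwmnj" (len 8), cursors c1@3 c2@7, authorship ..1...2.
After op 2 (delete): buffer="twqwmj" (len 6), cursors c1@2 c2@5, authorship ......
After op 3 (move_left): buffer="twqwmj" (len 6), cursors c1@1 c2@4, authorship ......
After op 4 (insert('e')): buffer="tewqwemj" (len 8), cursors c1@2 c2@6, authorship .1...2..
After op 5 (add_cursor(6)): buffer="tewqwemj" (len 8), cursors c1@2 c2@6 c3@6, authorship .1...2..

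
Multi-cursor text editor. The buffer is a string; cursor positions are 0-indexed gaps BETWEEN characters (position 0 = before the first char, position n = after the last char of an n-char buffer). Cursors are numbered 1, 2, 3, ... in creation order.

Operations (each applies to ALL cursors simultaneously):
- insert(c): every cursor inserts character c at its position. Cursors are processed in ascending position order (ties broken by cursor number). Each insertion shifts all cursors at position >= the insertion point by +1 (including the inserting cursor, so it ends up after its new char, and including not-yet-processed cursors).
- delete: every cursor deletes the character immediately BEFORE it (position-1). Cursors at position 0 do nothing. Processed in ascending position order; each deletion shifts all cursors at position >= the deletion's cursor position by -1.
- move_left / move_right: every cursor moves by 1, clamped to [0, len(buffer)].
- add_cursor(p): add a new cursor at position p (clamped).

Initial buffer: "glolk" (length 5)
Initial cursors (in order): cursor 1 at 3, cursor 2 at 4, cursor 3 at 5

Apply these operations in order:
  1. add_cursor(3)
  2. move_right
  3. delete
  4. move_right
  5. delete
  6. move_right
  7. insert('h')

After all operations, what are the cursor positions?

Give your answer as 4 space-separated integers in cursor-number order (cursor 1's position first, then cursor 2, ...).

Answer: 4 4 4 4

Derivation:
After op 1 (add_cursor(3)): buffer="glolk" (len 5), cursors c1@3 c4@3 c2@4 c3@5, authorship .....
After op 2 (move_right): buffer="glolk" (len 5), cursors c1@4 c4@4 c2@5 c3@5, authorship .....
After op 3 (delete): buffer="g" (len 1), cursors c1@1 c2@1 c3@1 c4@1, authorship .
After op 4 (move_right): buffer="g" (len 1), cursors c1@1 c2@1 c3@1 c4@1, authorship .
After op 5 (delete): buffer="" (len 0), cursors c1@0 c2@0 c3@0 c4@0, authorship 
After op 6 (move_right): buffer="" (len 0), cursors c1@0 c2@0 c3@0 c4@0, authorship 
After op 7 (insert('h')): buffer="hhhh" (len 4), cursors c1@4 c2@4 c3@4 c4@4, authorship 1234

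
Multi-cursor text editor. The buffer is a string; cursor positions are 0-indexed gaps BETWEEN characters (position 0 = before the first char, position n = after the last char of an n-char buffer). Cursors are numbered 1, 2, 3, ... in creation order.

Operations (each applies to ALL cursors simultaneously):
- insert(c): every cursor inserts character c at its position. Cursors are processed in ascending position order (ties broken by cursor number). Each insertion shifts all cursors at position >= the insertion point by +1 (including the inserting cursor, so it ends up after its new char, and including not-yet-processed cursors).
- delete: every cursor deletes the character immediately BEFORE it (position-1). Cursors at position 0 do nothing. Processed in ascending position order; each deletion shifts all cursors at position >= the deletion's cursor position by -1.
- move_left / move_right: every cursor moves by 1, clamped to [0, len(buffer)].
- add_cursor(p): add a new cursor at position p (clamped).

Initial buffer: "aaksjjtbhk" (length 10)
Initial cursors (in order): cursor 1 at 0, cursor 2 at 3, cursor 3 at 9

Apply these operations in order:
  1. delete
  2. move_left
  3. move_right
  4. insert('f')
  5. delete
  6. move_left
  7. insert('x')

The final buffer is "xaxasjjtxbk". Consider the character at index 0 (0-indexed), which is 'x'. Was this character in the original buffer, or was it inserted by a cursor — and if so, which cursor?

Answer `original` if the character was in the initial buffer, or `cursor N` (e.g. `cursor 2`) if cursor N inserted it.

After op 1 (delete): buffer="aasjjtbk" (len 8), cursors c1@0 c2@2 c3@7, authorship ........
After op 2 (move_left): buffer="aasjjtbk" (len 8), cursors c1@0 c2@1 c3@6, authorship ........
After op 3 (move_right): buffer="aasjjtbk" (len 8), cursors c1@1 c2@2 c3@7, authorship ........
After op 4 (insert('f')): buffer="afafsjjtbfk" (len 11), cursors c1@2 c2@4 c3@10, authorship .1.2.....3.
After op 5 (delete): buffer="aasjjtbk" (len 8), cursors c1@1 c2@2 c3@7, authorship ........
After op 6 (move_left): buffer="aasjjtbk" (len 8), cursors c1@0 c2@1 c3@6, authorship ........
After op 7 (insert('x')): buffer="xaxasjjtxbk" (len 11), cursors c1@1 c2@3 c3@9, authorship 1.2.....3..
Authorship (.=original, N=cursor N): 1 . 2 . . . . . 3 . .
Index 0: author = 1

Answer: cursor 1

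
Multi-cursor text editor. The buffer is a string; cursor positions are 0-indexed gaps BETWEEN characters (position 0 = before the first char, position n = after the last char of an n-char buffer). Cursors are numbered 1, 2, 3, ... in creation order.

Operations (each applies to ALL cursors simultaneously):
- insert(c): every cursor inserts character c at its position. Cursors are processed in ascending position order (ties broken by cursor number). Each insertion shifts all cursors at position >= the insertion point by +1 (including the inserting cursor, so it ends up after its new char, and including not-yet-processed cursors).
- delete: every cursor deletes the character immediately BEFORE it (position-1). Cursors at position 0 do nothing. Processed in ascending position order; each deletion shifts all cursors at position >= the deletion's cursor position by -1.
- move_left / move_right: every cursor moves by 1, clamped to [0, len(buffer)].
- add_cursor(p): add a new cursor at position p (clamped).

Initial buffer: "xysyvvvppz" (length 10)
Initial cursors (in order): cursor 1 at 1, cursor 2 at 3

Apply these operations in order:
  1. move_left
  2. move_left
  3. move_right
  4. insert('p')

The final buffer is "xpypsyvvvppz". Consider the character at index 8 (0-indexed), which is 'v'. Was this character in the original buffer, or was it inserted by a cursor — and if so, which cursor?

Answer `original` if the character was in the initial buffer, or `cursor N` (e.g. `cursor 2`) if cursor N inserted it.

Answer: original

Derivation:
After op 1 (move_left): buffer="xysyvvvppz" (len 10), cursors c1@0 c2@2, authorship ..........
After op 2 (move_left): buffer="xysyvvvppz" (len 10), cursors c1@0 c2@1, authorship ..........
After op 3 (move_right): buffer="xysyvvvppz" (len 10), cursors c1@1 c2@2, authorship ..........
After op 4 (insert('p')): buffer="xpypsyvvvppz" (len 12), cursors c1@2 c2@4, authorship .1.2........
Authorship (.=original, N=cursor N): . 1 . 2 . . . . . . . .
Index 8: author = original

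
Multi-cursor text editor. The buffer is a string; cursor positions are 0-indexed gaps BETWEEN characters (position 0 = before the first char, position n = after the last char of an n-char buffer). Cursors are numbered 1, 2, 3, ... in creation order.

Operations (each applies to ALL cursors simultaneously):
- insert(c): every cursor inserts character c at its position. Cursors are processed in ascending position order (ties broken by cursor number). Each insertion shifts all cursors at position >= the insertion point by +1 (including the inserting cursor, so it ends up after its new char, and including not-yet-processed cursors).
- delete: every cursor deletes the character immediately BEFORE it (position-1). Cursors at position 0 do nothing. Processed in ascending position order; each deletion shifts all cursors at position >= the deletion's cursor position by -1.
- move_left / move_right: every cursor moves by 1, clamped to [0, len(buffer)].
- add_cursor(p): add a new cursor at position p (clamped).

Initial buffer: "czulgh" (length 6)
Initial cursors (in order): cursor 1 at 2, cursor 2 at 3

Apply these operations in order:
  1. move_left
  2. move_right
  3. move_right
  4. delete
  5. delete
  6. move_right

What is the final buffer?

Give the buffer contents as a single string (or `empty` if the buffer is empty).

Answer: gh

Derivation:
After op 1 (move_left): buffer="czulgh" (len 6), cursors c1@1 c2@2, authorship ......
After op 2 (move_right): buffer="czulgh" (len 6), cursors c1@2 c2@3, authorship ......
After op 3 (move_right): buffer="czulgh" (len 6), cursors c1@3 c2@4, authorship ......
After op 4 (delete): buffer="czgh" (len 4), cursors c1@2 c2@2, authorship ....
After op 5 (delete): buffer="gh" (len 2), cursors c1@0 c2@0, authorship ..
After op 6 (move_right): buffer="gh" (len 2), cursors c1@1 c2@1, authorship ..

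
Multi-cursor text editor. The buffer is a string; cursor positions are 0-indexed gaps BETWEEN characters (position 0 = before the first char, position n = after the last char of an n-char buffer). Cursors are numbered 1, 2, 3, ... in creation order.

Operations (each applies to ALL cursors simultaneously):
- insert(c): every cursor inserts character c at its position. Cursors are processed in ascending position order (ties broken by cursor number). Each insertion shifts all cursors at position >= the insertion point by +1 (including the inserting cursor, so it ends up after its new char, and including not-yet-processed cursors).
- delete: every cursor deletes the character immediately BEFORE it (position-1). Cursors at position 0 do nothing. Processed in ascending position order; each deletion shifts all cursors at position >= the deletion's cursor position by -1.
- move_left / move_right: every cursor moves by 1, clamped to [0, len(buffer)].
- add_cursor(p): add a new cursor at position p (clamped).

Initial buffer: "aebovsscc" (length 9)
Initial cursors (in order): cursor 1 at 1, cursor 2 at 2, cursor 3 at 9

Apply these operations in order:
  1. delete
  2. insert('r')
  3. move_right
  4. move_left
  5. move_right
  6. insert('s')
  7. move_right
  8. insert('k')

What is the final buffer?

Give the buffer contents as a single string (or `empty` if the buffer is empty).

After op 1 (delete): buffer="bovssc" (len 6), cursors c1@0 c2@0 c3@6, authorship ......
After op 2 (insert('r')): buffer="rrbovsscr" (len 9), cursors c1@2 c2@2 c3@9, authorship 12......3
After op 3 (move_right): buffer="rrbovsscr" (len 9), cursors c1@3 c2@3 c3@9, authorship 12......3
After op 4 (move_left): buffer="rrbovsscr" (len 9), cursors c1@2 c2@2 c3@8, authorship 12......3
After op 5 (move_right): buffer="rrbovsscr" (len 9), cursors c1@3 c2@3 c3@9, authorship 12......3
After op 6 (insert('s')): buffer="rrbssovsscrs" (len 12), cursors c1@5 c2@5 c3@12, authorship 12.12.....33
After op 7 (move_right): buffer="rrbssovsscrs" (len 12), cursors c1@6 c2@6 c3@12, authorship 12.12.....33
After op 8 (insert('k')): buffer="rrbssokkvsscrsk" (len 15), cursors c1@8 c2@8 c3@15, authorship 12.12.12....333

Answer: rrbssokkvsscrsk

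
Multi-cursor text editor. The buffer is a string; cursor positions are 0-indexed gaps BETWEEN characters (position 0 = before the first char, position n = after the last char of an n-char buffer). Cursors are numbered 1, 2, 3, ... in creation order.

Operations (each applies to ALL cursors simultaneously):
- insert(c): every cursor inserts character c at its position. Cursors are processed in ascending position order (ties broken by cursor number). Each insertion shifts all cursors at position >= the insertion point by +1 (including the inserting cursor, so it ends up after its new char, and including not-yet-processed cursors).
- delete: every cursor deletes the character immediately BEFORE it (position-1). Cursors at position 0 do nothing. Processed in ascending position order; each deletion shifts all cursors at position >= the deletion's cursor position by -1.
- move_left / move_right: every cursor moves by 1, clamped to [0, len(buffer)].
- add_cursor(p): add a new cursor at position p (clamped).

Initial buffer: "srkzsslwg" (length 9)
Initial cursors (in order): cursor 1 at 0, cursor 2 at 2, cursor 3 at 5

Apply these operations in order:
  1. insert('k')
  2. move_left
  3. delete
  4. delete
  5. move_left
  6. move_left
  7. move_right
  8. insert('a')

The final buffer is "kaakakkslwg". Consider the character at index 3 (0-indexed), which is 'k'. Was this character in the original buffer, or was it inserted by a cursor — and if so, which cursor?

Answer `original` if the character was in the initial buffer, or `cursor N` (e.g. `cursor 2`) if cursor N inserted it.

Answer: cursor 2

Derivation:
After op 1 (insert('k')): buffer="ksrkkzskslwg" (len 12), cursors c1@1 c2@4 c3@8, authorship 1..2...3....
After op 2 (move_left): buffer="ksrkkzskslwg" (len 12), cursors c1@0 c2@3 c3@7, authorship 1..2...3....
After op 3 (delete): buffer="kskkzkslwg" (len 10), cursors c1@0 c2@2 c3@5, authorship 1.2..3....
After op 4 (delete): buffer="kkkkslwg" (len 8), cursors c1@0 c2@1 c3@3, authorship 12.3....
After op 5 (move_left): buffer="kkkkslwg" (len 8), cursors c1@0 c2@0 c3@2, authorship 12.3....
After op 6 (move_left): buffer="kkkkslwg" (len 8), cursors c1@0 c2@0 c3@1, authorship 12.3....
After op 7 (move_right): buffer="kkkkslwg" (len 8), cursors c1@1 c2@1 c3@2, authorship 12.3....
After op 8 (insert('a')): buffer="kaakakkslwg" (len 11), cursors c1@3 c2@3 c3@5, authorship 11223.3....
Authorship (.=original, N=cursor N): 1 1 2 2 3 . 3 . . . .
Index 3: author = 2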